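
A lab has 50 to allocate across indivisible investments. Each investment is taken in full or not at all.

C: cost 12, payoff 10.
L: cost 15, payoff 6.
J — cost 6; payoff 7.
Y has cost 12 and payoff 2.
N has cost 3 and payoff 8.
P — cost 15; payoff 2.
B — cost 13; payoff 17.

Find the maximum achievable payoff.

This is a 0-1 knapsack instance.
Take C, L, J, N, and B: cost 12 + 15 + 6 + 3 + 13 = 49 ≤ 50, payoff 10 + 6 + 7 + 8 + 17 = 48.
No other feasible combination does better.

48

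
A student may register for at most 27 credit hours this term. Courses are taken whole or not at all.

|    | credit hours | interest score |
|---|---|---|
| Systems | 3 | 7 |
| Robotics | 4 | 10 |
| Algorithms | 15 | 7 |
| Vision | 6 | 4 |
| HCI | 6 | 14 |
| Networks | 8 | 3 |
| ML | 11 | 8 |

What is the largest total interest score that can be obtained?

Allowing fractional choices, the relaxed optimum would be about 41.0, but courses are indivisible.
Systems + Robotics + HCI + ML: credit hours 3 + 4 + 6 + 11 = 24 ≤ 27, interest score 7 + 10 + 14 + 8 = 39.
Systems + Robotics + Vision + HCI + Networks: credit hours 3 + 4 + 6 + 6 + 8 = 27 ≤ 27, interest score 7 + 10 + 4 + 14 + 3 = 38.
Best is Systems, Robotics, HCI, and ML with total interest score 39.

39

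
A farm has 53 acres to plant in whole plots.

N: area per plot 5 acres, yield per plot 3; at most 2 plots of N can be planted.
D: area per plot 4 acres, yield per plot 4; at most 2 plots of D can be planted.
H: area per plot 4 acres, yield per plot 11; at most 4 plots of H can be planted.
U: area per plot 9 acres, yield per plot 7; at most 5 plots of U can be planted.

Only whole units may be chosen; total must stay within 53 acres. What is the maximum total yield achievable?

73

H has the best ratio (11/4); taking only H gives at most 4×11 = 44 (stopped by the supply cap of 4).
Mixing does better — 2×D, 4×H, and 3×U: area 51 ≤ 53, yield 2·4 + 4·11 + 3·7 = 73.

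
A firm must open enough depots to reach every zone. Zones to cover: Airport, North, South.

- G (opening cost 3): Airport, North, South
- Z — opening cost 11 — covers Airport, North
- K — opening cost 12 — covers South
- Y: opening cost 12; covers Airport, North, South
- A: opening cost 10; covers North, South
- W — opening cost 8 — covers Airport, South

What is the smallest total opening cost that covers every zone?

G alone covers Airport, North, South — every zone.
Total opening cost: 3.
No cover costs less than 3.

3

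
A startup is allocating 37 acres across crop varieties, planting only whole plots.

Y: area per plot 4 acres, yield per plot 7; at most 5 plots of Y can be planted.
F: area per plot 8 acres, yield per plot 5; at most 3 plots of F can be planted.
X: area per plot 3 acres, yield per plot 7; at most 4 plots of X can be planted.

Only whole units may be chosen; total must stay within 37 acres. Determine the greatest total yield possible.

63

X has the best ratio (7/3); taking only X gives at most 4×7 = 28 (stopped by the supply cap of 4).
Mixing does better — 5×Y and 4×X: area 32 ≤ 37, yield 5·7 + 4·7 = 63.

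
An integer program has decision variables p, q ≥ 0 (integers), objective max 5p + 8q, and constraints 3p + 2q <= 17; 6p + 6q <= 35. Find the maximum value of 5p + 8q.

(p,q)=(0,5): 3·0+2·5=10≤17, 6·0+6·5=30≤35, objective 40.
(p,q)=(1,4): 3·1+2·4=11≤17, 6·1+6·4=30≤35, objective 37.
(p,q)=(0,4): 3·0+2·4=8≤17, 6·0+6·4=24≤35, objective 32.
No feasible integer point exceeds 40.

40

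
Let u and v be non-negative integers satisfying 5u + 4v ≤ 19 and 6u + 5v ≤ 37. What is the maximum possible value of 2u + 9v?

(u,v)=(0,4): 5·0+4·4=16≤19, 6·0+5·4=20≤37, objective 36.
(u,v)=(1,3): 5·1+4·3=17≤19, 6·1+5·3=21≤37, objective 29.
(u,v)=(0,3): 5·0+4·3=12≤19, 6·0+5·3=15≤37, objective 27.
The best lattice point is (0,4), giving 36.

36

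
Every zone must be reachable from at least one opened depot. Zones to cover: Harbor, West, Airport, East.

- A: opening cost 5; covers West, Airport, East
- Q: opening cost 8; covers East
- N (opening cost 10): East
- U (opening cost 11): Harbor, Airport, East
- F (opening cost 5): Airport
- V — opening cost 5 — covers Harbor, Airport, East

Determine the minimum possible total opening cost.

This is a weighted set-cover instance.
Choose A and V: together they cover Harbor, West, Airport, East — every zone.
Total opening cost: 5 + 5 = 10.

10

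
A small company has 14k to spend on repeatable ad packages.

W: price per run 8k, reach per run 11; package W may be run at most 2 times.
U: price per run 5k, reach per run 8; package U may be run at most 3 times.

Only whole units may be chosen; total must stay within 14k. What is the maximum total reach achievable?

19

This is a bounded integer knapsack.
U has the best ratio (8/5); taking only U gives at most 2×8 = 16 (stopped by the price limit).
Mixing does better — 1×W and 1×U: price 13 ≤ 14, reach 1·11 + 1·8 = 19.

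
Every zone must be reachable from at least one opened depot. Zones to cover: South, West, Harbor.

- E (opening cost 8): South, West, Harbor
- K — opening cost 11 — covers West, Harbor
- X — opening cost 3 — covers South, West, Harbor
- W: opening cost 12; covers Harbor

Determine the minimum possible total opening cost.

This is an integer covering problem.
X alone covers South, West, Harbor — every zone.
Total opening cost: 3.

3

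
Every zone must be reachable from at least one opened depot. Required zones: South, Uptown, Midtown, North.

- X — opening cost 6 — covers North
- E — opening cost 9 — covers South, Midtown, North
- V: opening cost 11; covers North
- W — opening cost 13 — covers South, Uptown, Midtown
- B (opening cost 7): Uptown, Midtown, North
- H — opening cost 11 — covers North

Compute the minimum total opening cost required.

Choose E and B: together they cover South, Uptown, Midtown, North — every zone.
Total opening cost: 9 + 7 = 16.
No cover costs less than 16.

16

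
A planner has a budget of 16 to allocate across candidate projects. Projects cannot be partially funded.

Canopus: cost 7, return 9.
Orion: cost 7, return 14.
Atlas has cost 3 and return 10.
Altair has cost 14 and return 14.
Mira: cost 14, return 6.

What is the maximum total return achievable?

24

Allowing fractional choices, the relaxed optimum would be about 31.7, but projects are indivisible.
Orion + Atlas: cost 7 + 3 = 10 ≤ 16, return 14 + 10 = 24.
Canopus + Orion: cost 7 + 7 = 14 ≤ 16, return 9 + 14 = 23.
Best is Orion and Atlas with total return 24.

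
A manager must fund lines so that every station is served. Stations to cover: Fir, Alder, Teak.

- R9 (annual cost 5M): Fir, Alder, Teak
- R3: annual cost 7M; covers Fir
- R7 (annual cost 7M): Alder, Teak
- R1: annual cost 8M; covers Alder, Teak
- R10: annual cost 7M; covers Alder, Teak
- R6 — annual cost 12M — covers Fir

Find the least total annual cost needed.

5

R9 alone covers Fir, Alder, Teak — every station.
Total annual cost: 5.
No cover costs less than 5.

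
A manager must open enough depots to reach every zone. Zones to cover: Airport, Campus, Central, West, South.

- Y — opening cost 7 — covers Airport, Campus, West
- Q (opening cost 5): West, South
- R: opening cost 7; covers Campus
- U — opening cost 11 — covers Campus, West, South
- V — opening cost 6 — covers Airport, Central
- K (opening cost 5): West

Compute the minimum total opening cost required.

17

The greedy cost-per-new-zone heuristic would pick Y, Q, and V for 18, but a cheaper cover exists.
Choose U and V: together they cover Airport, Campus, Central, West, South — every zone.
Total opening cost: 11 + 6 = 17.
No cover costs less than 17.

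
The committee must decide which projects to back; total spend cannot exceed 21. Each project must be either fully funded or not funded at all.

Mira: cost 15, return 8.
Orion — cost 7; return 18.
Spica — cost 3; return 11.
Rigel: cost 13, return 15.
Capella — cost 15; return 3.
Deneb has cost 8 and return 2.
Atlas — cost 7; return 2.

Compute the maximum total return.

Take Orion and Rigel: cost 7 + 13 = 20 ≤ 21, return 18 + 15 = 33.
No other feasible combination does better.

33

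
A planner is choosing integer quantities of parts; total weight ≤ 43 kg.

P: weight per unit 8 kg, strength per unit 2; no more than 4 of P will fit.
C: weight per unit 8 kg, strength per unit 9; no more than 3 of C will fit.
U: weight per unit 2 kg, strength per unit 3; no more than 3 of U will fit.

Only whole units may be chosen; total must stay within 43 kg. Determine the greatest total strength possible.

38

U has the best ratio (3/2); taking only U gives at most 3×3 = 9 (stopped by the supply cap of 3).
Mixing does better — 1×P, 3×C, and 3×U: weight 38 ≤ 43, strength 1·2 + 3·9 + 3·3 = 38.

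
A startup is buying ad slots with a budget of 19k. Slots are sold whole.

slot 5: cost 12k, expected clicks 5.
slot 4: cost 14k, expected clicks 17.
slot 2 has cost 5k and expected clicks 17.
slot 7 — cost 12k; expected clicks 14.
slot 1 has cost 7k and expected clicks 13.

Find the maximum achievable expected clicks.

34

Treat it as a binary knapsack problem.
slot 4 + slot 2: cost 14 + 5 = 19 ≤ 19, expected clicks 17 + 17 = 34.
slot 2 + slot 1: cost 5 + 7 = 12 ≤ 19, expected clicks 17 + 13 = 30.
slot 2 + slot 7: cost 5 + 12 = 17 ≤ 19, expected clicks 17 + 14 = 31.
Best is slot 4 and slot 2 with total expected clicks 34.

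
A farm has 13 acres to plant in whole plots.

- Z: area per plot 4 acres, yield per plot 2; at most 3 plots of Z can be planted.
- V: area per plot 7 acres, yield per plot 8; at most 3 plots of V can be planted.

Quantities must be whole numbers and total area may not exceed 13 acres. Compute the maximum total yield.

V has the best ratio (8/7); taking only V gives at most 1×8 = 8 (stopped by the area limit).
Mixing does better — 1×Z and 1×V: area 11 ≤ 13, yield 1·2 + 1·8 = 10.

10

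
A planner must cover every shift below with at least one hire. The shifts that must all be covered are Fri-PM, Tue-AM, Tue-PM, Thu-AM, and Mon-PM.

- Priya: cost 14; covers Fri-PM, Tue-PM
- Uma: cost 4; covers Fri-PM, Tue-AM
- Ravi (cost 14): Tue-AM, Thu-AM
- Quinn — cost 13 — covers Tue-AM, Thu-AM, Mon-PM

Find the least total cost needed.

This is a weighted set-cover instance.
The greedy cost-per-new-shift heuristic would pick Uma, Quinn, and Priya for 31, but a cheaper cover exists.
Choose Priya and Quinn: together they cover Fri-PM, Tue-AM, Tue-PM, Thu-AM, Mon-PM — every shift.
Total cost: 14 + 13 = 27.
No cover costs less than 27.

27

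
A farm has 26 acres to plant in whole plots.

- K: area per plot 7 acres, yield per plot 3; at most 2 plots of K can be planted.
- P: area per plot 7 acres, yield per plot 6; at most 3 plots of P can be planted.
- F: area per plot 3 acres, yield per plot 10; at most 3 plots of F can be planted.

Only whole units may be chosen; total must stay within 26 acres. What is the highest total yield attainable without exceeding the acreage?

2×P and 3×F: area 23 ≤ 26, yield 2·6 + 3·10 = 42.
1×K, 1×P, and 3×F: area 23 ≤ 26, yield 1·3 + 1·6 + 3·10 = 39.
Best is 42.

42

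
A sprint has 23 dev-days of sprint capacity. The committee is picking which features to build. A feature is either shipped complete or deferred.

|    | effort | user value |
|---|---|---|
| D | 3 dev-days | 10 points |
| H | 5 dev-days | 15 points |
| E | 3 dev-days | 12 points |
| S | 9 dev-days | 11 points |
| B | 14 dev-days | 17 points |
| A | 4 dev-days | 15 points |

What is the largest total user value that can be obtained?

53

Allowing fractional choices, the relaxed optimum would be about 61.8, but features are indivisible.
D + H + S + A: effort 3 + 5 + 9 + 4 = 21 ≤ 23, user value 10 + 15 + 11 + 15 = 51.
D + H + E + A: effort 3 + 5 + 3 + 4 = 15 ≤ 23, user value 10 + 15 + 12 + 15 = 52.
H + E + S + A: effort 5 + 3 + 9 + 4 = 21 ≤ 23, user value 15 + 12 + 11 + 15 = 53.
Best is H, E, S, and A with total user value 53.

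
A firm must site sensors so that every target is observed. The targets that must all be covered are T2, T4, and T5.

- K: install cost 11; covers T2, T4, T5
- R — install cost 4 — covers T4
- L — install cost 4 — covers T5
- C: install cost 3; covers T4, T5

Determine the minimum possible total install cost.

11

This is a weighted set-cover instance.
K alone covers T2, T4, T5 — every target.
Total install cost: 11.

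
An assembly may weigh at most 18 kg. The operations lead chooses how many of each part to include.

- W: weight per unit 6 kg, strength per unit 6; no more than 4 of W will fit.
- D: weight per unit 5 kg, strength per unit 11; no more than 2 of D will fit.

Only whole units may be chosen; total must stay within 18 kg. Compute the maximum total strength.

28

Take 1×W and 2×D: weight 16 ≤ 18, strength 1·6 + 2·11 = 28.
D has the best ratio (11/5) and is taken to its limit of 2; remaining capacity is filled optimally with the others.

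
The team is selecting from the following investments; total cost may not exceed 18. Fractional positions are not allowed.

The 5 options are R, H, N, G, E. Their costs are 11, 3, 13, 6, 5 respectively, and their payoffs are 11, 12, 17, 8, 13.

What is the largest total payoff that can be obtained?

Take H, G, and E: cost 3 + 6 + 5 = 14 ≤ 18, payoff 12 + 8 + 13 = 33.
No other feasible combination does better.

33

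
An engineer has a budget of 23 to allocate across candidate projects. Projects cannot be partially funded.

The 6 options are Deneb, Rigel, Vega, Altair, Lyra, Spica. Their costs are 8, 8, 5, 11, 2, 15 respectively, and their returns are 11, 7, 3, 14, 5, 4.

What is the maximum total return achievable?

30

This is a 0-1 knapsack instance.
Take Deneb, Altair, and Lyra: cost 8 + 11 + 2 = 21 ≤ 23, return 11 + 14 + 5 = 30.
No other feasible combination does better.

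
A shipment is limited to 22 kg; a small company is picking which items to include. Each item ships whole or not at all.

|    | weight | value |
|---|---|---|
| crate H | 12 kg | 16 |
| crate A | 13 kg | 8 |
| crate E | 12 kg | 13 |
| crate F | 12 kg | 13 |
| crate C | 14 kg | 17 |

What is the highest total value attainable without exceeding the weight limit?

17

crate E: weight 12 ≤ 22, value 13.
crate C: weight 14 ≤ 22, value 17.
crate H: weight 12 ≤ 22, value 16.
Best is crate C with total value 17.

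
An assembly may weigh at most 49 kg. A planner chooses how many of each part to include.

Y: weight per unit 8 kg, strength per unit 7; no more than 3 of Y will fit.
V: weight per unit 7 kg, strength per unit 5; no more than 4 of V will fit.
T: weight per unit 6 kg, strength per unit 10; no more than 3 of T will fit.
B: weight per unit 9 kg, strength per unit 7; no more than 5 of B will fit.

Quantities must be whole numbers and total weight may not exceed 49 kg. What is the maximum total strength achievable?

Take 3×Y, 1×V, and 3×T: weight 49 ≤ 49, strength 3·7 + 1·5 + 3·10 = 56.
T has the best ratio (10/6) and is taken to its limit of 3; remaining capacity is filled optimally with the others.

56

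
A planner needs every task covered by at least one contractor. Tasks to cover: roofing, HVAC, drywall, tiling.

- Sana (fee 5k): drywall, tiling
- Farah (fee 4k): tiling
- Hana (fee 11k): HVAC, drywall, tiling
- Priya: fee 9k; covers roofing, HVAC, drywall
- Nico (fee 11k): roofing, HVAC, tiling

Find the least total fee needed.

The greedy cost-per-new-task heuristic would pick Sana and Priya for 14, but a cheaper cover exists.
Choose Farah and Priya: together they cover roofing, HVAC, drywall, tiling — every task.
Total fee: 4 + 9 = 13.
No cover costs less than 13.

13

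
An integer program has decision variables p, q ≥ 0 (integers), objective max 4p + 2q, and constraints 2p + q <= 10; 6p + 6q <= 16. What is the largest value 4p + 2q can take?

(p,q)=(2,0): 2·2+1·0=4≤10, 6·2+6·0=12≤16, objective 8.
(p,q)=(1,1): 2·1+1·1=3≤10, 6·1+6·1=12≤16, objective 6.
(p,q)=(1,0): 2·1+1·0=2≤10, 6·1+6·0=6≤16, objective 4.
The best lattice point is (2,0), giving 8.

8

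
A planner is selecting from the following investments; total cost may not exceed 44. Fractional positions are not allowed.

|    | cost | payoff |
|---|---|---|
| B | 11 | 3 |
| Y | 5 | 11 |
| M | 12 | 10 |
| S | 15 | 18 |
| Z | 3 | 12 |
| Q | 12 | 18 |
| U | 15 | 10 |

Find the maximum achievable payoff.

59

Take Y, S, Z, and Q: cost 5 + 15 + 3 + 12 = 35 ≤ 44, payoff 11 + 18 + 12 + 18 = 59.
No other feasible combination does better.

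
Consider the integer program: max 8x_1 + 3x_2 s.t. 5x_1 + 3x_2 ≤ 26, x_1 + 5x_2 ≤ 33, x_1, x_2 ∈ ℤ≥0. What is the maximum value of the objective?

40

(x_1,x_2)=(5,0): 5·5+3·0=25≤26, 1·5+5·0=5≤33, objective 40.
(x_1,x_2)=(4,1): 5·4+3·1=23≤26, 1·4+5·1=9≤33, objective 35.
The best lattice point is (5,0), giving 40.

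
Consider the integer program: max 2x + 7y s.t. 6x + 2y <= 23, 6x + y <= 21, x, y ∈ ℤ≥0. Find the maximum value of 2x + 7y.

The continuous relaxation peaks at (0, 11.5) with value 80.50; rounding to a feasible lattice point costs some objective.
(x,y)=(0,11): 6·0+2·11=22≤23, 6·0+1·11=11≤21, objective 77.
(x,y)=(0,10): 6·0+2·10=20≤23, 6·0+1·10=10≤21, objective 70.
No feasible integer point exceeds 77.

77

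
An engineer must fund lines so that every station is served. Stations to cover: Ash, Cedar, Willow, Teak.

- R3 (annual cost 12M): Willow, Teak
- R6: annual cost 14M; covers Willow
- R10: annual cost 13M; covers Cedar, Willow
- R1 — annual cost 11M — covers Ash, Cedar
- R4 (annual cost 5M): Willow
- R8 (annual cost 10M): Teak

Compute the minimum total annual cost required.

23

This is an integer covering problem.
The greedy cost-per-new-station heuristic would pick R4, R1, and R8 for 26, but a cheaper cover exists.
Choose R3 and R1: together they cover Ash, Cedar, Willow, Teak — every station.
Total annual cost: 12 + 11 = 23.
No cover costs less than 23.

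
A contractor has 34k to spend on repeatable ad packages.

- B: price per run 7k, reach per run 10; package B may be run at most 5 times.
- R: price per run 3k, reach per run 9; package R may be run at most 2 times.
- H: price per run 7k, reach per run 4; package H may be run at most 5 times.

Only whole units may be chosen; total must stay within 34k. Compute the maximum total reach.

Take 4×B and 2×R: price 34 ≤ 34, reach 4·10 + 2·9 = 58.
R has the best ratio (9/3) and is taken to its limit of 2; remaining capacity is filled optimally with the others.

58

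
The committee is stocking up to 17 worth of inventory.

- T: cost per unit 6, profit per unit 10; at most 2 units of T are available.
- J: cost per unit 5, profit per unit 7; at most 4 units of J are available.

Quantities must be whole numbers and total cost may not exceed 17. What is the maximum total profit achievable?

1×T and 2×J: cost 16 ≤ 17, profit 1·10 + 2·7 = 24.
2×T and 1×J: cost 17 ≤ 17, profit 2·10 + 1·7 = 27.
Best is 27.

27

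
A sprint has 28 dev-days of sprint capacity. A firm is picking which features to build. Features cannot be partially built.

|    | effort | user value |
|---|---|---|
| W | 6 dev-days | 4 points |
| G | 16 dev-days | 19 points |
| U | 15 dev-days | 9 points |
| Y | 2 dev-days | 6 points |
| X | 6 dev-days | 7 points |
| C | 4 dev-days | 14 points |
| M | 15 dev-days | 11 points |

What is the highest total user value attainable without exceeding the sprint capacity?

G + Y + X + C: effort 16 + 2 + 6 + 4 = 28 ≤ 28, user value 19 + 6 + 7 + 14 = 46.
G + X + C: effort 16 + 6 + 4 = 26 ≤ 28, user value 19 + 7 + 14 = 40.
W + G + Y + C: effort 6 + 16 + 2 + 4 = 28 ≤ 28, user value 4 + 19 + 6 + 14 = 43.
Best is G, Y, X, and C with total user value 46.

46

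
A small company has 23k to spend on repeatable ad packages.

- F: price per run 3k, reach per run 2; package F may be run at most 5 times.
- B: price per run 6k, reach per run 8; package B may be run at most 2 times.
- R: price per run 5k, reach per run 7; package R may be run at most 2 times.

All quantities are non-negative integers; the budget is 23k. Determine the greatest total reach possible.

This is a bounded integer knapsack.
Take 2×B and 2×R: price 22 ≤ 23, reach 2·8 + 2·7 = 30.
R has the best ratio (7/5) and is taken to its limit of 2; remaining capacity is filled optimally with the others.

30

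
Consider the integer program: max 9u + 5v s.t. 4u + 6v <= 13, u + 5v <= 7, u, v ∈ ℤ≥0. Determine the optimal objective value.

(u,v)=(3,0): 4·3+6·0=12≤13, 1·3+5·0=3≤7, objective 27.
(u,v)=(2,0): 4·2+6·0=8≤13, 1·2+5·0=2≤7, objective 18.
No feasible integer point exceeds 27.

27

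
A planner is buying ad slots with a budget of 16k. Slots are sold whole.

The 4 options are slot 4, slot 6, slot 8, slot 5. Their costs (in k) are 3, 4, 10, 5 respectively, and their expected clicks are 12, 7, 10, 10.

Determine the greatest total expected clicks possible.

29

Treat it as a binary knapsack problem.
slot 4 + slot 5: cost 3 + 5 = 8 ≤ 16, expected clicks 12 + 10 = 22.
slot 4 + slot 8: cost 3 + 10 = 13 ≤ 16, expected clicks 12 + 10 = 22.
slot 4 + slot 6 + slot 5: cost 3 + 4 + 5 = 12 ≤ 16, expected clicks 12 + 7 + 10 = 29.
Best is slot 4, slot 6, and slot 5 with total expected clicks 29.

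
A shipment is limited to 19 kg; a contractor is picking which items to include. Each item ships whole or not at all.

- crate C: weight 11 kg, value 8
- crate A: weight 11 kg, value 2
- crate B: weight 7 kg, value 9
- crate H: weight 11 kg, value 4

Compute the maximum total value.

Take crate C and crate B: weight 11 + 7 = 18 ≤ 19, value 8 + 9 = 17.
No other feasible combination does better.

17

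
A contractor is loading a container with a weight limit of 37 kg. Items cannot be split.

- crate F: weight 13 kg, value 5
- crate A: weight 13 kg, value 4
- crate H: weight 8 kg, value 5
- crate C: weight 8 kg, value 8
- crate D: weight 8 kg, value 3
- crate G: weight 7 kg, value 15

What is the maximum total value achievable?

33

This is a 0-1 knapsack instance.
Allowing fractional choices, the relaxed optimum would be about 33.4, but items are indivisible.
crate F + crate H + crate C + crate G: weight 13 + 8 + 8 + 7 = 36 ≤ 37, value 5 + 5 + 8 + 15 = 33.
crate A + crate H + crate C + crate G: weight 13 + 8 + 8 + 7 = 36 ≤ 37, value 4 + 5 + 8 + 15 = 32.
crate H + crate C + crate D + crate G: weight 8 + 8 + 8 + 7 = 31 ≤ 37, value 5 + 8 + 3 + 15 = 31.
Best is crate F, crate H, crate C, and crate G with total value 33.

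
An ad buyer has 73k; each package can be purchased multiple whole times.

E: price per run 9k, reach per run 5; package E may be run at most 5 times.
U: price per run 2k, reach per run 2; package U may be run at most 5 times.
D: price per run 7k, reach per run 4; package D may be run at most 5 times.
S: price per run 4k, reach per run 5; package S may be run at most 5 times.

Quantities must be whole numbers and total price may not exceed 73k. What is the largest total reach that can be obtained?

This is a bounded integer knapsack.
S has the best ratio (5/4); taking only S gives at most 5×5 = 25 (stopped by the supply cap of 5).
Mixing does better — 4×E, 5×U, 1×D, and 5×S: price 73 ≤ 73, reach 4·5 + 5·2 + 1·4 + 5·5 = 59.

59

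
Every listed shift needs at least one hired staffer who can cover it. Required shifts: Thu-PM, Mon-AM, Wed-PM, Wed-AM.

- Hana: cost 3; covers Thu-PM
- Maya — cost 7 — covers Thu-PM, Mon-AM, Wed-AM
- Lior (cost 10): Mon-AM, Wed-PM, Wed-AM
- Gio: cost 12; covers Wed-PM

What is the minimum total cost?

This is an integer covering problem.
The greedy cost-per-new-shift heuristic would pick Maya and Lior for 17, but a cheaper cover exists.
Choose Hana and Lior: together they cover Thu-PM, Mon-AM, Wed-PM, Wed-AM — every shift.
Total cost: 3 + 10 = 13.
No cover costs less than 13.

13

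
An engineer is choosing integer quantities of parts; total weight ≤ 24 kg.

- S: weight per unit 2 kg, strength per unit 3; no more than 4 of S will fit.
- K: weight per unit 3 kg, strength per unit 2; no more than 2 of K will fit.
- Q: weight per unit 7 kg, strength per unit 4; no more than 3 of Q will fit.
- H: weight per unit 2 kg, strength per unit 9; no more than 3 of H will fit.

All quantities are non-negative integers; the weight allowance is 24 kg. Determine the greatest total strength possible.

45

4×S, 1×Q, and 3×H: weight 21 ≤ 24, strength 4·3 + 1·4 + 3·9 = 43.
4×S, 1×K, 1×Q, and 3×H: weight 24 ≤ 24, strength 4·3 + 1·2 + 1·4 + 3·9 = 45.
Best is 45.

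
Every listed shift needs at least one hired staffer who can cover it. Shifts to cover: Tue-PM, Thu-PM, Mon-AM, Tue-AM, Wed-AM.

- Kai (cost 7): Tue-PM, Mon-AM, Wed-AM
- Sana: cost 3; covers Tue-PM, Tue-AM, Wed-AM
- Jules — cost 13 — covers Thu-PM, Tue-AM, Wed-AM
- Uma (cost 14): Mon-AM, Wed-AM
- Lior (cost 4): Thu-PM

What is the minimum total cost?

14

Choose Kai, Sana, and Lior: together they cover Tue-PM, Thu-PM, Mon-AM, Tue-AM, Wed-AM — every shift.
Total cost: 7 + 3 + 4 = 14.
No cover costs less than 14.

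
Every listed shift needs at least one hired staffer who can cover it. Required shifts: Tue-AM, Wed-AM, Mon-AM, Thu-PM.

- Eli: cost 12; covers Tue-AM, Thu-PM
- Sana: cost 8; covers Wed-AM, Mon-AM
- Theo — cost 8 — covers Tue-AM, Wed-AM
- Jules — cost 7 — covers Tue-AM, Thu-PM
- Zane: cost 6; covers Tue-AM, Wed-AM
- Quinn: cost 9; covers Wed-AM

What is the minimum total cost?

15

The greedy cost-per-new-shift heuristic would pick Zane, Jules, and Sana for 21, but a cheaper cover exists.
Choose Sana and Jules: together they cover Tue-AM, Wed-AM, Mon-AM, Thu-PM — every shift.
Total cost: 8 + 7 = 15.
No cover costs less than 15.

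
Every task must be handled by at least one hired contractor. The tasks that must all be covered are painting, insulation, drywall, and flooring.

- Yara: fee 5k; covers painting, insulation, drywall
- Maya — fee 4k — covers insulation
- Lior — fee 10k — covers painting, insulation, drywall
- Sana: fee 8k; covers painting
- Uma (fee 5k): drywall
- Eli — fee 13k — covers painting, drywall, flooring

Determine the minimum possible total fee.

Choose Maya and Eli: together they cover painting, insulation, drywall, flooring — every task.
Total fee: 4 + 13 = 17.

17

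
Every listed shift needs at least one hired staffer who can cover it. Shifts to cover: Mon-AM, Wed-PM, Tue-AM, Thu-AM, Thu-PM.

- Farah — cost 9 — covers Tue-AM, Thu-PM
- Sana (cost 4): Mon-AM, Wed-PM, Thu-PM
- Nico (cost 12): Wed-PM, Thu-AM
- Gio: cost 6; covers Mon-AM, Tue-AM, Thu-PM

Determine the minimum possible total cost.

18

Choose Nico and Gio: together they cover Mon-AM, Wed-PM, Tue-AM, Thu-AM, Thu-PM — every shift.
Total cost: 12 + 6 = 18.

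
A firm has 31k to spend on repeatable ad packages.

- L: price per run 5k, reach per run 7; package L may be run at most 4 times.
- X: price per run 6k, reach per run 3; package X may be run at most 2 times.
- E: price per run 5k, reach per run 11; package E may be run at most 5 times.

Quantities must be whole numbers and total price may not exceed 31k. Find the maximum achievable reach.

Take 1×L and 5×E: price 30 ≤ 31, reach 1·7 + 5·11 = 62.
E has the best ratio (11/5) and is taken to its limit of 5; remaining capacity is filled optimally with the others.

62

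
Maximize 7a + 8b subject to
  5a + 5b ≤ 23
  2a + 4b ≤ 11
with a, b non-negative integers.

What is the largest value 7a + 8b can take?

Relaxing integrality, the LP optimum is 33.10 at (a,b) = (3.7, 0.9), which is not an integer point.
(a,b)=(3,1): 5·3+5·1=20≤23, 2·3+4·1=10≤11, objective 29.
(a,b)=(4,0): 5·4+5·0=20≤23, 2·4+4·0=8≤11, objective 28.
(a,b)=(2,1): 5·2+5·1=15≤23, 2·2+4·1=8≤11, objective 22.
The best lattice point is (3,1), giving 29.

29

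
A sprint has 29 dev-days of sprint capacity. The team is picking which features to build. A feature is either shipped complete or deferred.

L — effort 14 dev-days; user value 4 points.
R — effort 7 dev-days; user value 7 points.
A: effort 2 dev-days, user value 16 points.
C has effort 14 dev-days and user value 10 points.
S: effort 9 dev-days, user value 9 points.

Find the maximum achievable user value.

35

Take A, C, and S: effort 2 + 14 + 9 = 25 ≤ 29, user value 16 + 10 + 9 = 35.
No other feasible combination does better.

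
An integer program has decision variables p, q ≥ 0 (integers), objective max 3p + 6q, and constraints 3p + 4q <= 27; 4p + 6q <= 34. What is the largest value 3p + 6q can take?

33

The continuous relaxation peaks at (0, 5.67) with value 34.00; rounding to a feasible lattice point costs some objective.
(p,q)=(1,5) is feasible, giving 33.
(p,q)=(2,4) is feasible, giving 30.
The best lattice point is (1,5), giving 33.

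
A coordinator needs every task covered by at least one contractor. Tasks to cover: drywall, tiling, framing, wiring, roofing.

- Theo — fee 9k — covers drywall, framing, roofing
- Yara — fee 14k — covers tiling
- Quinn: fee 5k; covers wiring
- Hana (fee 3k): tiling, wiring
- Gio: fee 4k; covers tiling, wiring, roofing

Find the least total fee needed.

The greedy cost-per-new-task heuristic would pick Gio and Theo for 13, but a cheaper cover exists.
Choose Theo and Hana: together they cover drywall, tiling, framing, wiring, roofing — every task.
Total fee: 9 + 3 = 12.
No cover costs less than 12.

12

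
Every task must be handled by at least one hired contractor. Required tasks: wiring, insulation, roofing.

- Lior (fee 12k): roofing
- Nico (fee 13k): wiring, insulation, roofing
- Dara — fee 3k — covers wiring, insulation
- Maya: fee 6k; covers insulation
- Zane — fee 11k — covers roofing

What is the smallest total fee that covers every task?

The greedy cost-per-new-task heuristic would pick Dara and Zane for 14, but a cheaper cover exists.
Nico alone covers wiring, insulation, roofing — every task.
Total fee: 13.
No cover costs less than 13.

13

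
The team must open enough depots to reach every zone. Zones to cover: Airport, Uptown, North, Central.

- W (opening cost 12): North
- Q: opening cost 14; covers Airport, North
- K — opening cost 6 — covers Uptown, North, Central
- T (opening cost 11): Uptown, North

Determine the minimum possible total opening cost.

Choose Q and K: together they cover Airport, Uptown, North, Central — every zone.
Total opening cost: 14 + 6 = 20.
No cover costs less than 20.

20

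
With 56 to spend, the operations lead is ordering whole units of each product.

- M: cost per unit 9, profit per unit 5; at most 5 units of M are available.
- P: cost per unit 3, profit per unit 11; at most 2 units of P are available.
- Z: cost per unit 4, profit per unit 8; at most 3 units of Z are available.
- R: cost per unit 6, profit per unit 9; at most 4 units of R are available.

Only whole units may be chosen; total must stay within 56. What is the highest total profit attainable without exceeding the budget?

1×M, 2×P, 3×Z, and 4×R: cost 51 ≤ 56, profit 1·5 + 2·11 + 3·8 + 4·9 = 87.
2×M, 2×P, 2×Z, and 4×R: cost 56 ≤ 56, profit 2·5 + 2·11 + 2·8 + 4·9 = 84.
Best is 87.

87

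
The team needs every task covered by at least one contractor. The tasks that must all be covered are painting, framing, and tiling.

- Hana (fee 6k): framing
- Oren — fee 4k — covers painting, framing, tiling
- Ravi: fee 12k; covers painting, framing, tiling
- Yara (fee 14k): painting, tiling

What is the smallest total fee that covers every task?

4

Oren alone covers painting, framing, tiling — every task.
Total fee: 4.
No cover costs less than 4.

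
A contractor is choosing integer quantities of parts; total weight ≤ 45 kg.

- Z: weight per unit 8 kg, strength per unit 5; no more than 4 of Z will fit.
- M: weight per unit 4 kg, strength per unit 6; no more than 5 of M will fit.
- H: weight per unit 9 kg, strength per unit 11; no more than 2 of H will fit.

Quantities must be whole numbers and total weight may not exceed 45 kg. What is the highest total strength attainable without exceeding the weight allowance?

52

M has the best ratio (6/4); taking only M gives at most 5×6 = 30 (stopped by the supply cap of 5).
Mixing does better — 5×M and 2×H: weight 38 ≤ 45, strength 5·6 + 2·11 = 52.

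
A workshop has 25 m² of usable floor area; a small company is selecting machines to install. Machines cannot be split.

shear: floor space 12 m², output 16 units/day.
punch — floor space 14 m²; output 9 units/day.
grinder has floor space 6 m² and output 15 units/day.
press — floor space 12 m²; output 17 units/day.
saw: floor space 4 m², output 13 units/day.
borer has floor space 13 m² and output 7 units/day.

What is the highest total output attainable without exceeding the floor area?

Take grinder, press, and saw: floor space 6 + 12 + 4 = 22 ≤ 25, output 15 + 17 + 13 = 45.
No other feasible combination does better.

45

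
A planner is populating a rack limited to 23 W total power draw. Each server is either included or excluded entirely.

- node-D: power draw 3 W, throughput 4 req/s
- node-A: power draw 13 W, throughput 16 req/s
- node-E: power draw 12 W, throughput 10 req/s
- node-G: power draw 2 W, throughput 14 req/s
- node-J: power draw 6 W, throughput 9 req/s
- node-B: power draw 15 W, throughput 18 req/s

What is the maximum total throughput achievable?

41

Take node-G, node-J, and node-B: power draw 2 + 6 + 15 = 23 ≤ 23, throughput 14 + 9 + 18 = 41.
No other feasible combination does better.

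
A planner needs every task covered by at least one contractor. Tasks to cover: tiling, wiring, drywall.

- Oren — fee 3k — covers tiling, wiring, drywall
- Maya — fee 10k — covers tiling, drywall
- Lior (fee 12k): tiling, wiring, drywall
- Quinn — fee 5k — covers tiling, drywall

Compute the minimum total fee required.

3

Oren alone covers tiling, wiring, drywall — every task.
Total fee: 3.
No cover costs less than 3.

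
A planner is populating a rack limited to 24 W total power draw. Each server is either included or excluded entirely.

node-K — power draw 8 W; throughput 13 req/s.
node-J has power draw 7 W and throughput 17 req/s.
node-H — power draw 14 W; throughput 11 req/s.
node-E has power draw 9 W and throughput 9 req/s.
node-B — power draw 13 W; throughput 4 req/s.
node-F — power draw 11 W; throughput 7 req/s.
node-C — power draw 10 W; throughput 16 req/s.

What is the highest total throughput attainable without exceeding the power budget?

node-K + node-J: power draw 8 + 7 = 15 ≤ 24, throughput 13 + 17 = 30.
node-J + node-C: power draw 7 + 10 = 17 ≤ 24, throughput 17 + 16 = 33.
node-K + node-J + node-E: power draw 8 + 7 + 9 = 24 ≤ 24, throughput 13 + 17 + 9 = 39.
Best is node-K, node-J, and node-E with total throughput 39.

39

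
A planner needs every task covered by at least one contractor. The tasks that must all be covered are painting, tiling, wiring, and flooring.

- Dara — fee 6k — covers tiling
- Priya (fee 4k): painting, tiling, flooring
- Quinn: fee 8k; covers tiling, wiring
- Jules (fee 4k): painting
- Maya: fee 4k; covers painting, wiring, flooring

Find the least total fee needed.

8

Choose Priya and Maya: together they cover painting, tiling, wiring, flooring — every task.
Total fee: 4 + 4 = 8.
No cover costs less than 8.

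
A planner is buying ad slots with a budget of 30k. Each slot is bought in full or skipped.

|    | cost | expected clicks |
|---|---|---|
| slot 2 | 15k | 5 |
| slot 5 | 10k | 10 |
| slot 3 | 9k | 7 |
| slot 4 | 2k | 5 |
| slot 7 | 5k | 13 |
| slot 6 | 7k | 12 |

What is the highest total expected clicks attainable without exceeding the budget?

40

This is an integer program with binary decision variables.
Take slot 5, slot 4, slot 7, and slot 6: cost 10 + 2 + 5 + 7 = 24 ≤ 30, expected clicks 10 + 5 + 13 + 12 = 40.
No other feasible combination does better.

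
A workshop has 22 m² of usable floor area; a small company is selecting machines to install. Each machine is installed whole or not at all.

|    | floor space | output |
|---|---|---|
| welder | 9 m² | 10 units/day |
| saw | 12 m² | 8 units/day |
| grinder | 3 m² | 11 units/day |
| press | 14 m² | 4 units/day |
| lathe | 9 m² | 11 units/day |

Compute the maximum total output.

Take welder, grinder, and lathe: floor space 9 + 3 + 9 = 21 ≤ 22, output 10 + 11 + 11 = 32.
No other feasible combination does better.

32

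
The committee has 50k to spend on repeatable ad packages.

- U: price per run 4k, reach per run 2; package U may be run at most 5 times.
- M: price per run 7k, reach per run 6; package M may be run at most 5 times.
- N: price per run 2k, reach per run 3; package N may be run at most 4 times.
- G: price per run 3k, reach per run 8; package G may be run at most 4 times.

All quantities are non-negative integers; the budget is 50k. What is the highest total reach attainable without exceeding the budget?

This is a bounded integer knapsack.
G has the best ratio (8/3); taking only G gives at most 4×8 = 32 (stopped by the supply cap of 4).
Mixing does better — 4×M, 4×N, and 4×G: price 48 ≤ 50, reach 4·6 + 4·3 + 4·8 = 68.

68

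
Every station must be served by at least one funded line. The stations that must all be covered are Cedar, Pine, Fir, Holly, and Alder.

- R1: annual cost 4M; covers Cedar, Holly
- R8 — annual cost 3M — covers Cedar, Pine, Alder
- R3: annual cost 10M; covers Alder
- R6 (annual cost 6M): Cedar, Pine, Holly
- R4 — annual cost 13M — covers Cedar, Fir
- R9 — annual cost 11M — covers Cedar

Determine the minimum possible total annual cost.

Choose R1, R8, and R4: together they cover Cedar, Pine, Fir, Holly, Alder — every station.
Total annual cost: 4 + 3 + 13 = 20.

20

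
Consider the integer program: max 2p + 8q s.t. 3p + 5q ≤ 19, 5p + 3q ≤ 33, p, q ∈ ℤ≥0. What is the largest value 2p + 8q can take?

The continuous relaxation peaks at (0, 3.8) with value 30.40; rounding to a feasible lattice point costs some objective.
(p,q)=(1,3): 3·1+5·3=18≤19, 5·1+3·3=14≤33, objective 26.
(p,q)=(0,3): 3·0+5·3=15≤19, 5·0+3·3=9≤33, objective 24.
(p,q)=(2,2): 3·2+5·2=16≤19, 5·2+3·2=16≤33, objective 20.
The best lattice point is (1,3), giving 26.

26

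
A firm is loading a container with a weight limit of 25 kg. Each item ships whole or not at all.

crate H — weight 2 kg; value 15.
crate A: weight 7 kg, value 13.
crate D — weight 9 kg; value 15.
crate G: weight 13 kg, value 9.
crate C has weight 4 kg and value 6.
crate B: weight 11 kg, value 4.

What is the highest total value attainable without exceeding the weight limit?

49

Allowing fractional choices, the relaxed optimum would be about 51.1, but items are indivisible.
crate H + crate A + crate D: weight 2 + 7 + 9 = 18 ≤ 25, value 15 + 13 + 15 = 43.
crate H + crate A + crate D + crate C: weight 2 + 7 + 9 + 4 = 22 ≤ 25, value 15 + 13 + 15 + 6 = 49.
Best is crate H, crate A, crate D, and crate C with total value 49.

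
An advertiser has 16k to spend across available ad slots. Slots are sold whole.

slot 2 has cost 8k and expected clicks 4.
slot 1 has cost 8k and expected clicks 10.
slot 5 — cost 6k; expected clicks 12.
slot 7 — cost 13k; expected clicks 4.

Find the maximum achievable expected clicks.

22

Allowing fractional choices, the relaxed optimum would be about 23.0, but ad slots are indivisible.
slot 2 + slot 5: cost 8 + 6 = 14 ≤ 16, expected clicks 4 + 12 = 16.
slot 2 + slot 1: cost 8 + 8 = 16 ≤ 16, expected clicks 4 + 10 = 14.
slot 1 + slot 5: cost 8 + 6 = 14 ≤ 16, expected clicks 10 + 12 = 22.
Best is slot 1 and slot 5 with total expected clicks 22.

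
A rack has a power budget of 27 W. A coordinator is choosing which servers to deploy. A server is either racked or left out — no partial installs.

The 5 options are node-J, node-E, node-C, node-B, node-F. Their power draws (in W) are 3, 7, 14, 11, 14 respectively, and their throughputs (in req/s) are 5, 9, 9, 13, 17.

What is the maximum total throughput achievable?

node-J + node-E + node-F: power draw 3 + 7 + 14 = 24 ≤ 27, throughput 5 + 9 + 17 = 31.
node-J + node-E + node-B: power draw 3 + 7 + 11 = 21 ≤ 27, throughput 5 + 9 + 13 = 27.
node-B + node-F: power draw 11 + 14 = 25 ≤ 27, throughput 13 + 17 = 30.
Best is node-J, node-E, and node-F with total throughput 31.

31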